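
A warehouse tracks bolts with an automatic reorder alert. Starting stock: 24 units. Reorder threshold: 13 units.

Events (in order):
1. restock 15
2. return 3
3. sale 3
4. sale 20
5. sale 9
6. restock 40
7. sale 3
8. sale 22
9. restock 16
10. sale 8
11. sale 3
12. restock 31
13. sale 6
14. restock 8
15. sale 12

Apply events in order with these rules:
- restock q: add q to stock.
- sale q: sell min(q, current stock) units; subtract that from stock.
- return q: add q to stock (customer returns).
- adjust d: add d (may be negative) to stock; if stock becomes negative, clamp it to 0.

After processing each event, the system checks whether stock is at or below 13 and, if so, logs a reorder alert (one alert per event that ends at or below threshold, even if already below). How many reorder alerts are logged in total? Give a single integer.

Processing events:
Start: stock = 24
  Event 1 (restock 15): 24 + 15 = 39
  Event 2 (return 3): 39 + 3 = 42
  Event 3 (sale 3): sell min(3,42)=3. stock: 42 - 3 = 39. total_sold = 3
  Event 4 (sale 20): sell min(20,39)=20. stock: 39 - 20 = 19. total_sold = 23
  Event 5 (sale 9): sell min(9,19)=9. stock: 19 - 9 = 10. total_sold = 32
  Event 6 (restock 40): 10 + 40 = 50
  Event 7 (sale 3): sell min(3,50)=3. stock: 50 - 3 = 47. total_sold = 35
  Event 8 (sale 22): sell min(22,47)=22. stock: 47 - 22 = 25. total_sold = 57
  Event 9 (restock 16): 25 + 16 = 41
  Event 10 (sale 8): sell min(8,41)=8. stock: 41 - 8 = 33. total_sold = 65
  Event 11 (sale 3): sell min(3,33)=3. stock: 33 - 3 = 30. total_sold = 68
  Event 12 (restock 31): 30 + 31 = 61
  Event 13 (sale 6): sell min(6,61)=6. stock: 61 - 6 = 55. total_sold = 74
  Event 14 (restock 8): 55 + 8 = 63
  Event 15 (sale 12): sell min(12,63)=12. stock: 63 - 12 = 51. total_sold = 86
Final: stock = 51, total_sold = 86

Checking against threshold 13:
  After event 1: stock=39 > 13
  After event 2: stock=42 > 13
  After event 3: stock=39 > 13
  After event 4: stock=19 > 13
  After event 5: stock=10 <= 13 -> ALERT
  After event 6: stock=50 > 13
  After event 7: stock=47 > 13
  After event 8: stock=25 > 13
  After event 9: stock=41 > 13
  After event 10: stock=33 > 13
  After event 11: stock=30 > 13
  After event 12: stock=61 > 13
  After event 13: stock=55 > 13
  After event 14: stock=63 > 13
  After event 15: stock=51 > 13
Alert events: [5]. Count = 1

Answer: 1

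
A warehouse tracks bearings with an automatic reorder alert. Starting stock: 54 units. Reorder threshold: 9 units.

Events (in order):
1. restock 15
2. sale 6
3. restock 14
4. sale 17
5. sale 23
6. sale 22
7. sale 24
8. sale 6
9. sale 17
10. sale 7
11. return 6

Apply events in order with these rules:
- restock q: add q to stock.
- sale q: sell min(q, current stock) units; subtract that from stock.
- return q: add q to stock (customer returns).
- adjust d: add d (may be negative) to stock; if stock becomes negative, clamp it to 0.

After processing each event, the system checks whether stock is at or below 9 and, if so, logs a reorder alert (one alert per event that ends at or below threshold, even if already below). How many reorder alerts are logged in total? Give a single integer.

Processing events:
Start: stock = 54
  Event 1 (restock 15): 54 + 15 = 69
  Event 2 (sale 6): sell min(6,69)=6. stock: 69 - 6 = 63. total_sold = 6
  Event 3 (restock 14): 63 + 14 = 77
  Event 4 (sale 17): sell min(17,77)=17. stock: 77 - 17 = 60. total_sold = 23
  Event 5 (sale 23): sell min(23,60)=23. stock: 60 - 23 = 37. total_sold = 46
  Event 6 (sale 22): sell min(22,37)=22. stock: 37 - 22 = 15. total_sold = 68
  Event 7 (sale 24): sell min(24,15)=15. stock: 15 - 15 = 0. total_sold = 83
  Event 8 (sale 6): sell min(6,0)=0. stock: 0 - 0 = 0. total_sold = 83
  Event 9 (sale 17): sell min(17,0)=0. stock: 0 - 0 = 0. total_sold = 83
  Event 10 (sale 7): sell min(7,0)=0. stock: 0 - 0 = 0. total_sold = 83
  Event 11 (return 6): 0 + 6 = 6
Final: stock = 6, total_sold = 83

Checking against threshold 9:
  After event 1: stock=69 > 9
  After event 2: stock=63 > 9
  After event 3: stock=77 > 9
  After event 4: stock=60 > 9
  After event 5: stock=37 > 9
  After event 6: stock=15 > 9
  After event 7: stock=0 <= 9 -> ALERT
  After event 8: stock=0 <= 9 -> ALERT
  After event 9: stock=0 <= 9 -> ALERT
  After event 10: stock=0 <= 9 -> ALERT
  After event 11: stock=6 <= 9 -> ALERT
Alert events: [7, 8, 9, 10, 11]. Count = 5

Answer: 5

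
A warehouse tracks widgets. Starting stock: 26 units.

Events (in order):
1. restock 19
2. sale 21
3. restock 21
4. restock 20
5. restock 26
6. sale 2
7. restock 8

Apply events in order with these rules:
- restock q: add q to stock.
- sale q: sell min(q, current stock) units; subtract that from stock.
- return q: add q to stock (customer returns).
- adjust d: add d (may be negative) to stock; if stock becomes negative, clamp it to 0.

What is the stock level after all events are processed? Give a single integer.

Answer: 97

Derivation:
Processing events:
Start: stock = 26
  Event 1 (restock 19): 26 + 19 = 45
  Event 2 (sale 21): sell min(21,45)=21. stock: 45 - 21 = 24. total_sold = 21
  Event 3 (restock 21): 24 + 21 = 45
  Event 4 (restock 20): 45 + 20 = 65
  Event 5 (restock 26): 65 + 26 = 91
  Event 6 (sale 2): sell min(2,91)=2. stock: 91 - 2 = 89. total_sold = 23
  Event 7 (restock 8): 89 + 8 = 97
Final: stock = 97, total_sold = 23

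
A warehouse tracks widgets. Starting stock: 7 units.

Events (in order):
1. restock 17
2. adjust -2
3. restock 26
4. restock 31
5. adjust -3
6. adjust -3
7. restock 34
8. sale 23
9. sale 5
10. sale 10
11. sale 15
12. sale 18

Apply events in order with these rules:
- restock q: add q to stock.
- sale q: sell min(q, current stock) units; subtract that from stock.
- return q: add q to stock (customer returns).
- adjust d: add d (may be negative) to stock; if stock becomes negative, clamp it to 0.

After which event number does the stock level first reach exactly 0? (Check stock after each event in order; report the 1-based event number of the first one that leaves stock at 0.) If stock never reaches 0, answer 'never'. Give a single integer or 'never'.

Processing events:
Start: stock = 7
  Event 1 (restock 17): 7 + 17 = 24
  Event 2 (adjust -2): 24 + -2 = 22
  Event 3 (restock 26): 22 + 26 = 48
  Event 4 (restock 31): 48 + 31 = 79
  Event 5 (adjust -3): 79 + -3 = 76
  Event 6 (adjust -3): 76 + -3 = 73
  Event 7 (restock 34): 73 + 34 = 107
  Event 8 (sale 23): sell min(23,107)=23. stock: 107 - 23 = 84. total_sold = 23
  Event 9 (sale 5): sell min(5,84)=5. stock: 84 - 5 = 79. total_sold = 28
  Event 10 (sale 10): sell min(10,79)=10. stock: 79 - 10 = 69. total_sold = 38
  Event 11 (sale 15): sell min(15,69)=15. stock: 69 - 15 = 54. total_sold = 53
  Event 12 (sale 18): sell min(18,54)=18. stock: 54 - 18 = 36. total_sold = 71
Final: stock = 36, total_sold = 71

Stock never reaches 0.

Answer: never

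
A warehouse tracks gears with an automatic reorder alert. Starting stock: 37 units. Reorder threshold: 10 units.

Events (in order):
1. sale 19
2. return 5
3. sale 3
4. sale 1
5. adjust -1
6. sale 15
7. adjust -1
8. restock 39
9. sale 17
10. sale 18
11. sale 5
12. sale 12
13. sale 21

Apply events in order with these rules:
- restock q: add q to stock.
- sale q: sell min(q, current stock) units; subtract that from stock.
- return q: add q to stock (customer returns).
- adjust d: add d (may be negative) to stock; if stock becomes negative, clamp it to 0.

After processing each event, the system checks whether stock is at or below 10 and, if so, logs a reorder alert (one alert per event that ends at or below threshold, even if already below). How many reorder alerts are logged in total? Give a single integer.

Answer: 6

Derivation:
Processing events:
Start: stock = 37
  Event 1 (sale 19): sell min(19,37)=19. stock: 37 - 19 = 18. total_sold = 19
  Event 2 (return 5): 18 + 5 = 23
  Event 3 (sale 3): sell min(3,23)=3. stock: 23 - 3 = 20. total_sold = 22
  Event 4 (sale 1): sell min(1,20)=1. stock: 20 - 1 = 19. total_sold = 23
  Event 5 (adjust -1): 19 + -1 = 18
  Event 6 (sale 15): sell min(15,18)=15. stock: 18 - 15 = 3. total_sold = 38
  Event 7 (adjust -1): 3 + -1 = 2
  Event 8 (restock 39): 2 + 39 = 41
  Event 9 (sale 17): sell min(17,41)=17. stock: 41 - 17 = 24. total_sold = 55
  Event 10 (sale 18): sell min(18,24)=18. stock: 24 - 18 = 6. total_sold = 73
  Event 11 (sale 5): sell min(5,6)=5. stock: 6 - 5 = 1. total_sold = 78
  Event 12 (sale 12): sell min(12,1)=1. stock: 1 - 1 = 0. total_sold = 79
  Event 13 (sale 21): sell min(21,0)=0. stock: 0 - 0 = 0. total_sold = 79
Final: stock = 0, total_sold = 79

Checking against threshold 10:
  After event 1: stock=18 > 10
  After event 2: stock=23 > 10
  After event 3: stock=20 > 10
  After event 4: stock=19 > 10
  After event 5: stock=18 > 10
  After event 6: stock=3 <= 10 -> ALERT
  After event 7: stock=2 <= 10 -> ALERT
  After event 8: stock=41 > 10
  After event 9: stock=24 > 10
  After event 10: stock=6 <= 10 -> ALERT
  After event 11: stock=1 <= 10 -> ALERT
  After event 12: stock=0 <= 10 -> ALERT
  After event 13: stock=0 <= 10 -> ALERT
Alert events: [6, 7, 10, 11, 12, 13]. Count = 6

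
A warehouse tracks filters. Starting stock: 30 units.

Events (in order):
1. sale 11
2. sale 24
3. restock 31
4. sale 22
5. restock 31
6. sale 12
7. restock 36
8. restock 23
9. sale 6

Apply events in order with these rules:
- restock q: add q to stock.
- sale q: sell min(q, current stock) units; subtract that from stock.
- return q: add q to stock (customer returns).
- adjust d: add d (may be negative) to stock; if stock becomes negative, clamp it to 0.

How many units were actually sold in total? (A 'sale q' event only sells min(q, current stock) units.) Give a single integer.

Answer: 70

Derivation:
Processing events:
Start: stock = 30
  Event 1 (sale 11): sell min(11,30)=11. stock: 30 - 11 = 19. total_sold = 11
  Event 2 (sale 24): sell min(24,19)=19. stock: 19 - 19 = 0. total_sold = 30
  Event 3 (restock 31): 0 + 31 = 31
  Event 4 (sale 22): sell min(22,31)=22. stock: 31 - 22 = 9. total_sold = 52
  Event 5 (restock 31): 9 + 31 = 40
  Event 6 (sale 12): sell min(12,40)=12. stock: 40 - 12 = 28. total_sold = 64
  Event 7 (restock 36): 28 + 36 = 64
  Event 8 (restock 23): 64 + 23 = 87
  Event 9 (sale 6): sell min(6,87)=6. stock: 87 - 6 = 81. total_sold = 70
Final: stock = 81, total_sold = 70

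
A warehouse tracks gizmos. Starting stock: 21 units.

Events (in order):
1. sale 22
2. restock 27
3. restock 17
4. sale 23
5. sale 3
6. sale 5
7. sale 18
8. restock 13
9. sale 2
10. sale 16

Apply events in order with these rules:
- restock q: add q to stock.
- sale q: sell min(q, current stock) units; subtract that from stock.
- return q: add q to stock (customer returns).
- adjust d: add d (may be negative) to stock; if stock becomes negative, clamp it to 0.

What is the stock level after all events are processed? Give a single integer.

Processing events:
Start: stock = 21
  Event 1 (sale 22): sell min(22,21)=21. stock: 21 - 21 = 0. total_sold = 21
  Event 2 (restock 27): 0 + 27 = 27
  Event 3 (restock 17): 27 + 17 = 44
  Event 4 (sale 23): sell min(23,44)=23. stock: 44 - 23 = 21. total_sold = 44
  Event 5 (sale 3): sell min(3,21)=3. stock: 21 - 3 = 18. total_sold = 47
  Event 6 (sale 5): sell min(5,18)=5. stock: 18 - 5 = 13. total_sold = 52
  Event 7 (sale 18): sell min(18,13)=13. stock: 13 - 13 = 0. total_sold = 65
  Event 8 (restock 13): 0 + 13 = 13
  Event 9 (sale 2): sell min(2,13)=2. stock: 13 - 2 = 11. total_sold = 67
  Event 10 (sale 16): sell min(16,11)=11. stock: 11 - 11 = 0. total_sold = 78
Final: stock = 0, total_sold = 78

Answer: 0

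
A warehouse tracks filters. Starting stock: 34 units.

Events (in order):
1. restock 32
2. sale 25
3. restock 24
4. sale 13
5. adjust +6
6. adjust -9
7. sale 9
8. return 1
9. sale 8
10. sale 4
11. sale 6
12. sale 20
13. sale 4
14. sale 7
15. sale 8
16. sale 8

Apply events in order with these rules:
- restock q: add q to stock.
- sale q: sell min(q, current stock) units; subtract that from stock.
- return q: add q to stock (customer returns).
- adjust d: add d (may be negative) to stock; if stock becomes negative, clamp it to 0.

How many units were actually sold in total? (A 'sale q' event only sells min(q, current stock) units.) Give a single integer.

Processing events:
Start: stock = 34
  Event 1 (restock 32): 34 + 32 = 66
  Event 2 (sale 25): sell min(25,66)=25. stock: 66 - 25 = 41. total_sold = 25
  Event 3 (restock 24): 41 + 24 = 65
  Event 4 (sale 13): sell min(13,65)=13. stock: 65 - 13 = 52. total_sold = 38
  Event 5 (adjust +6): 52 + 6 = 58
  Event 6 (adjust -9): 58 + -9 = 49
  Event 7 (sale 9): sell min(9,49)=9. stock: 49 - 9 = 40. total_sold = 47
  Event 8 (return 1): 40 + 1 = 41
  Event 9 (sale 8): sell min(8,41)=8. stock: 41 - 8 = 33. total_sold = 55
  Event 10 (sale 4): sell min(4,33)=4. stock: 33 - 4 = 29. total_sold = 59
  Event 11 (sale 6): sell min(6,29)=6. stock: 29 - 6 = 23. total_sold = 65
  Event 12 (sale 20): sell min(20,23)=20. stock: 23 - 20 = 3. total_sold = 85
  Event 13 (sale 4): sell min(4,3)=3. stock: 3 - 3 = 0. total_sold = 88
  Event 14 (sale 7): sell min(7,0)=0. stock: 0 - 0 = 0. total_sold = 88
  Event 15 (sale 8): sell min(8,0)=0. stock: 0 - 0 = 0. total_sold = 88
  Event 16 (sale 8): sell min(8,0)=0. stock: 0 - 0 = 0. total_sold = 88
Final: stock = 0, total_sold = 88

Answer: 88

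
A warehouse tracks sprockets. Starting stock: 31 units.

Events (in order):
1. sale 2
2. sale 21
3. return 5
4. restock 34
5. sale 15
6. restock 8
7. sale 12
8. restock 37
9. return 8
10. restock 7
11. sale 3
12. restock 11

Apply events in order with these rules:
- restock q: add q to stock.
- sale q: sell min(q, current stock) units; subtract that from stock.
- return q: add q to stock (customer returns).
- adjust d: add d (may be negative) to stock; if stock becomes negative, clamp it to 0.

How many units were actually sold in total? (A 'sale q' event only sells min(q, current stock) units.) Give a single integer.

Processing events:
Start: stock = 31
  Event 1 (sale 2): sell min(2,31)=2. stock: 31 - 2 = 29. total_sold = 2
  Event 2 (sale 21): sell min(21,29)=21. stock: 29 - 21 = 8. total_sold = 23
  Event 3 (return 5): 8 + 5 = 13
  Event 4 (restock 34): 13 + 34 = 47
  Event 5 (sale 15): sell min(15,47)=15. stock: 47 - 15 = 32. total_sold = 38
  Event 6 (restock 8): 32 + 8 = 40
  Event 7 (sale 12): sell min(12,40)=12. stock: 40 - 12 = 28. total_sold = 50
  Event 8 (restock 37): 28 + 37 = 65
  Event 9 (return 8): 65 + 8 = 73
  Event 10 (restock 7): 73 + 7 = 80
  Event 11 (sale 3): sell min(3,80)=3. stock: 80 - 3 = 77. total_sold = 53
  Event 12 (restock 11): 77 + 11 = 88
Final: stock = 88, total_sold = 53

Answer: 53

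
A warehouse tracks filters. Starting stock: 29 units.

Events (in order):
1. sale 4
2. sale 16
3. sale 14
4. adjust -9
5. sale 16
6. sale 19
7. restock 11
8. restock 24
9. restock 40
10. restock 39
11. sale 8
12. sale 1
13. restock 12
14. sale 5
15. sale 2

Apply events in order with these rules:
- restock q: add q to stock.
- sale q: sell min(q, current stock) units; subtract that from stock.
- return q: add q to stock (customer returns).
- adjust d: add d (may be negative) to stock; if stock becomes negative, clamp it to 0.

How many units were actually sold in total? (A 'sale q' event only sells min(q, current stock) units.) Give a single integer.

Processing events:
Start: stock = 29
  Event 1 (sale 4): sell min(4,29)=4. stock: 29 - 4 = 25. total_sold = 4
  Event 2 (sale 16): sell min(16,25)=16. stock: 25 - 16 = 9. total_sold = 20
  Event 3 (sale 14): sell min(14,9)=9. stock: 9 - 9 = 0. total_sold = 29
  Event 4 (adjust -9): 0 + -9 = 0 (clamped to 0)
  Event 5 (sale 16): sell min(16,0)=0. stock: 0 - 0 = 0. total_sold = 29
  Event 6 (sale 19): sell min(19,0)=0. stock: 0 - 0 = 0. total_sold = 29
  Event 7 (restock 11): 0 + 11 = 11
  Event 8 (restock 24): 11 + 24 = 35
  Event 9 (restock 40): 35 + 40 = 75
  Event 10 (restock 39): 75 + 39 = 114
  Event 11 (sale 8): sell min(8,114)=8. stock: 114 - 8 = 106. total_sold = 37
  Event 12 (sale 1): sell min(1,106)=1. stock: 106 - 1 = 105. total_sold = 38
  Event 13 (restock 12): 105 + 12 = 117
  Event 14 (sale 5): sell min(5,117)=5. stock: 117 - 5 = 112. total_sold = 43
  Event 15 (sale 2): sell min(2,112)=2. stock: 112 - 2 = 110. total_sold = 45
Final: stock = 110, total_sold = 45

Answer: 45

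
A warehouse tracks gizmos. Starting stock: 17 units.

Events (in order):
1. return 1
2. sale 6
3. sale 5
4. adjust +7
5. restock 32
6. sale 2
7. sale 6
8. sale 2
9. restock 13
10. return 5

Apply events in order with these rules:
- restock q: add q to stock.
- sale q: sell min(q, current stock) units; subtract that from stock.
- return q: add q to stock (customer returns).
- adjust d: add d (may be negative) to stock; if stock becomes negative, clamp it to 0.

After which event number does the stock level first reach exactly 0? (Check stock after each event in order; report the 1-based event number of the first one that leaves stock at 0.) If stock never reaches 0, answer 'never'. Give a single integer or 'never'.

Answer: never

Derivation:
Processing events:
Start: stock = 17
  Event 1 (return 1): 17 + 1 = 18
  Event 2 (sale 6): sell min(6,18)=6. stock: 18 - 6 = 12. total_sold = 6
  Event 3 (sale 5): sell min(5,12)=5. stock: 12 - 5 = 7. total_sold = 11
  Event 4 (adjust +7): 7 + 7 = 14
  Event 5 (restock 32): 14 + 32 = 46
  Event 6 (sale 2): sell min(2,46)=2. stock: 46 - 2 = 44. total_sold = 13
  Event 7 (sale 6): sell min(6,44)=6. stock: 44 - 6 = 38. total_sold = 19
  Event 8 (sale 2): sell min(2,38)=2. stock: 38 - 2 = 36. total_sold = 21
  Event 9 (restock 13): 36 + 13 = 49
  Event 10 (return 5): 49 + 5 = 54
Final: stock = 54, total_sold = 21

Stock never reaches 0.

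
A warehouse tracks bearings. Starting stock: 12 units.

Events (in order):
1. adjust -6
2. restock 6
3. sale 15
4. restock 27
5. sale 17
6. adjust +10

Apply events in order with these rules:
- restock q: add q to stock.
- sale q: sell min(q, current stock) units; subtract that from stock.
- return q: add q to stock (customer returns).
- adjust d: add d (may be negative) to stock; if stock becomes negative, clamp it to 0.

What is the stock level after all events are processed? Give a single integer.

Answer: 20

Derivation:
Processing events:
Start: stock = 12
  Event 1 (adjust -6): 12 + -6 = 6
  Event 2 (restock 6): 6 + 6 = 12
  Event 3 (sale 15): sell min(15,12)=12. stock: 12 - 12 = 0. total_sold = 12
  Event 4 (restock 27): 0 + 27 = 27
  Event 5 (sale 17): sell min(17,27)=17. stock: 27 - 17 = 10. total_sold = 29
  Event 6 (adjust +10): 10 + 10 = 20
Final: stock = 20, total_sold = 29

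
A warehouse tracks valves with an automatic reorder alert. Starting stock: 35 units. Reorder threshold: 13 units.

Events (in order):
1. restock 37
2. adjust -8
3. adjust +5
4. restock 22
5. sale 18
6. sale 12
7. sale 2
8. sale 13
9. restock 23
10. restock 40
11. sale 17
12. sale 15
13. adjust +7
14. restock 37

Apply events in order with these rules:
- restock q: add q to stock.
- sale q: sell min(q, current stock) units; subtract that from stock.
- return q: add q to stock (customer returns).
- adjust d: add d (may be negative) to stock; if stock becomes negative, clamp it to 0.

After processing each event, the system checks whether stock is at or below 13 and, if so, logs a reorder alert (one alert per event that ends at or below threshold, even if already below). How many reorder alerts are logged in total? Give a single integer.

Answer: 0

Derivation:
Processing events:
Start: stock = 35
  Event 1 (restock 37): 35 + 37 = 72
  Event 2 (adjust -8): 72 + -8 = 64
  Event 3 (adjust +5): 64 + 5 = 69
  Event 4 (restock 22): 69 + 22 = 91
  Event 5 (sale 18): sell min(18,91)=18. stock: 91 - 18 = 73. total_sold = 18
  Event 6 (sale 12): sell min(12,73)=12. stock: 73 - 12 = 61. total_sold = 30
  Event 7 (sale 2): sell min(2,61)=2. stock: 61 - 2 = 59. total_sold = 32
  Event 8 (sale 13): sell min(13,59)=13. stock: 59 - 13 = 46. total_sold = 45
  Event 9 (restock 23): 46 + 23 = 69
  Event 10 (restock 40): 69 + 40 = 109
  Event 11 (sale 17): sell min(17,109)=17. stock: 109 - 17 = 92. total_sold = 62
  Event 12 (sale 15): sell min(15,92)=15. stock: 92 - 15 = 77. total_sold = 77
  Event 13 (adjust +7): 77 + 7 = 84
  Event 14 (restock 37): 84 + 37 = 121
Final: stock = 121, total_sold = 77

Checking against threshold 13:
  After event 1: stock=72 > 13
  After event 2: stock=64 > 13
  After event 3: stock=69 > 13
  After event 4: stock=91 > 13
  After event 5: stock=73 > 13
  After event 6: stock=61 > 13
  After event 7: stock=59 > 13
  After event 8: stock=46 > 13
  After event 9: stock=69 > 13
  After event 10: stock=109 > 13
  After event 11: stock=92 > 13
  After event 12: stock=77 > 13
  After event 13: stock=84 > 13
  After event 14: stock=121 > 13
Alert events: []. Count = 0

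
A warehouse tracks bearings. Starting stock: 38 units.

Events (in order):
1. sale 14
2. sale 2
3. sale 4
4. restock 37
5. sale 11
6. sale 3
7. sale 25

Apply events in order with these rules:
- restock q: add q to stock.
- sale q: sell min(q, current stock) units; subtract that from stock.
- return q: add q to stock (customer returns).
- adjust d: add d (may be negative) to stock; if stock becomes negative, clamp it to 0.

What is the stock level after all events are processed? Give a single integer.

Answer: 16

Derivation:
Processing events:
Start: stock = 38
  Event 1 (sale 14): sell min(14,38)=14. stock: 38 - 14 = 24. total_sold = 14
  Event 2 (sale 2): sell min(2,24)=2. stock: 24 - 2 = 22. total_sold = 16
  Event 3 (sale 4): sell min(4,22)=4. stock: 22 - 4 = 18. total_sold = 20
  Event 4 (restock 37): 18 + 37 = 55
  Event 5 (sale 11): sell min(11,55)=11. stock: 55 - 11 = 44. total_sold = 31
  Event 6 (sale 3): sell min(3,44)=3. stock: 44 - 3 = 41. total_sold = 34
  Event 7 (sale 25): sell min(25,41)=25. stock: 41 - 25 = 16. total_sold = 59
Final: stock = 16, total_sold = 59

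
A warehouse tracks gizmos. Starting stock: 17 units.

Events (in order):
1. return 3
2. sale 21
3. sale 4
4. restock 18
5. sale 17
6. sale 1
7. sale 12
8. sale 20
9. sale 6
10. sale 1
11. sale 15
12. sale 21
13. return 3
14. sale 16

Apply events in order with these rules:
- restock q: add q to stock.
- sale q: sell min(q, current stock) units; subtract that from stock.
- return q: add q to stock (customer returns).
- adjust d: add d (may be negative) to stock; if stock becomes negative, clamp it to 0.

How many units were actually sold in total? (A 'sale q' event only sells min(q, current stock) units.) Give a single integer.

Answer: 41

Derivation:
Processing events:
Start: stock = 17
  Event 1 (return 3): 17 + 3 = 20
  Event 2 (sale 21): sell min(21,20)=20. stock: 20 - 20 = 0. total_sold = 20
  Event 3 (sale 4): sell min(4,0)=0. stock: 0 - 0 = 0. total_sold = 20
  Event 4 (restock 18): 0 + 18 = 18
  Event 5 (sale 17): sell min(17,18)=17. stock: 18 - 17 = 1. total_sold = 37
  Event 6 (sale 1): sell min(1,1)=1. stock: 1 - 1 = 0. total_sold = 38
  Event 7 (sale 12): sell min(12,0)=0. stock: 0 - 0 = 0. total_sold = 38
  Event 8 (sale 20): sell min(20,0)=0. stock: 0 - 0 = 0. total_sold = 38
  Event 9 (sale 6): sell min(6,0)=0. stock: 0 - 0 = 0. total_sold = 38
  Event 10 (sale 1): sell min(1,0)=0. stock: 0 - 0 = 0. total_sold = 38
  Event 11 (sale 15): sell min(15,0)=0. stock: 0 - 0 = 0. total_sold = 38
  Event 12 (sale 21): sell min(21,0)=0. stock: 0 - 0 = 0. total_sold = 38
  Event 13 (return 3): 0 + 3 = 3
  Event 14 (sale 16): sell min(16,3)=3. stock: 3 - 3 = 0. total_sold = 41
Final: stock = 0, total_sold = 41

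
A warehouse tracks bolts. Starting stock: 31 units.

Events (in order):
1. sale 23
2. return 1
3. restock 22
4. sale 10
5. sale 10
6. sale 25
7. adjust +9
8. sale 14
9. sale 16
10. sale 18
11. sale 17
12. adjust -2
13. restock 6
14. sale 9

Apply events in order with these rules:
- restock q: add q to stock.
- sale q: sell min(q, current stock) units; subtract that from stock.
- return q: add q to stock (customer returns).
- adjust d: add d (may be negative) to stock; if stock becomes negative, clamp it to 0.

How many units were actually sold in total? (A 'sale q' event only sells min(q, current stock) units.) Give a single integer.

Processing events:
Start: stock = 31
  Event 1 (sale 23): sell min(23,31)=23. stock: 31 - 23 = 8. total_sold = 23
  Event 2 (return 1): 8 + 1 = 9
  Event 3 (restock 22): 9 + 22 = 31
  Event 4 (sale 10): sell min(10,31)=10. stock: 31 - 10 = 21. total_sold = 33
  Event 5 (sale 10): sell min(10,21)=10. stock: 21 - 10 = 11. total_sold = 43
  Event 6 (sale 25): sell min(25,11)=11. stock: 11 - 11 = 0. total_sold = 54
  Event 7 (adjust +9): 0 + 9 = 9
  Event 8 (sale 14): sell min(14,9)=9. stock: 9 - 9 = 0. total_sold = 63
  Event 9 (sale 16): sell min(16,0)=0. stock: 0 - 0 = 0. total_sold = 63
  Event 10 (sale 18): sell min(18,0)=0. stock: 0 - 0 = 0. total_sold = 63
  Event 11 (sale 17): sell min(17,0)=0. stock: 0 - 0 = 0. total_sold = 63
  Event 12 (adjust -2): 0 + -2 = 0 (clamped to 0)
  Event 13 (restock 6): 0 + 6 = 6
  Event 14 (sale 9): sell min(9,6)=6. stock: 6 - 6 = 0. total_sold = 69
Final: stock = 0, total_sold = 69

Answer: 69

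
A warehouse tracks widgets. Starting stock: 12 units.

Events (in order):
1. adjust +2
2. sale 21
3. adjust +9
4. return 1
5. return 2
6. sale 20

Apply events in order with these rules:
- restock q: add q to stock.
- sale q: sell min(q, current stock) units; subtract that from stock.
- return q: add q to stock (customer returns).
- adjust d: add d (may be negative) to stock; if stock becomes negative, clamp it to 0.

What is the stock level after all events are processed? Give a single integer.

Answer: 0

Derivation:
Processing events:
Start: stock = 12
  Event 1 (adjust +2): 12 + 2 = 14
  Event 2 (sale 21): sell min(21,14)=14. stock: 14 - 14 = 0. total_sold = 14
  Event 3 (adjust +9): 0 + 9 = 9
  Event 4 (return 1): 9 + 1 = 10
  Event 5 (return 2): 10 + 2 = 12
  Event 6 (sale 20): sell min(20,12)=12. stock: 12 - 12 = 0. total_sold = 26
Final: stock = 0, total_sold = 26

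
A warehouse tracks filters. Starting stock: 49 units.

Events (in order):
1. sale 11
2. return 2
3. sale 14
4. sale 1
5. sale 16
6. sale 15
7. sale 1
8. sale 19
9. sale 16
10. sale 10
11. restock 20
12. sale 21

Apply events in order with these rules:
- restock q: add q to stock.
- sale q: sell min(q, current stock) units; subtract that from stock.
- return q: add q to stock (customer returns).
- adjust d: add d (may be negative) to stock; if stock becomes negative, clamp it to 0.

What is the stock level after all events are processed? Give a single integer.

Answer: 0

Derivation:
Processing events:
Start: stock = 49
  Event 1 (sale 11): sell min(11,49)=11. stock: 49 - 11 = 38. total_sold = 11
  Event 2 (return 2): 38 + 2 = 40
  Event 3 (sale 14): sell min(14,40)=14. stock: 40 - 14 = 26. total_sold = 25
  Event 4 (sale 1): sell min(1,26)=1. stock: 26 - 1 = 25. total_sold = 26
  Event 5 (sale 16): sell min(16,25)=16. stock: 25 - 16 = 9. total_sold = 42
  Event 6 (sale 15): sell min(15,9)=9. stock: 9 - 9 = 0. total_sold = 51
  Event 7 (sale 1): sell min(1,0)=0. stock: 0 - 0 = 0. total_sold = 51
  Event 8 (sale 19): sell min(19,0)=0. stock: 0 - 0 = 0. total_sold = 51
  Event 9 (sale 16): sell min(16,0)=0. stock: 0 - 0 = 0. total_sold = 51
  Event 10 (sale 10): sell min(10,0)=0. stock: 0 - 0 = 0. total_sold = 51
  Event 11 (restock 20): 0 + 20 = 20
  Event 12 (sale 21): sell min(21,20)=20. stock: 20 - 20 = 0. total_sold = 71
Final: stock = 0, total_sold = 71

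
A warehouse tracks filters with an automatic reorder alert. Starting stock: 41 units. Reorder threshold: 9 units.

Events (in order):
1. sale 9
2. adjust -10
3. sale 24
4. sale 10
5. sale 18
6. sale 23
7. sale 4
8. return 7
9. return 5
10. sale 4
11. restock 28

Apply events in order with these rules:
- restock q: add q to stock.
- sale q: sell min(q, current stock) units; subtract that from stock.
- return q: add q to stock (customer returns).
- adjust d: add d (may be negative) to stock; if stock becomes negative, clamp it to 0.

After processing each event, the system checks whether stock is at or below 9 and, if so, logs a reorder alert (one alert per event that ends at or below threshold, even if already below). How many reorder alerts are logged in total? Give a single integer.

Answer: 7

Derivation:
Processing events:
Start: stock = 41
  Event 1 (sale 9): sell min(9,41)=9. stock: 41 - 9 = 32. total_sold = 9
  Event 2 (adjust -10): 32 + -10 = 22
  Event 3 (sale 24): sell min(24,22)=22. stock: 22 - 22 = 0. total_sold = 31
  Event 4 (sale 10): sell min(10,0)=0. stock: 0 - 0 = 0. total_sold = 31
  Event 5 (sale 18): sell min(18,0)=0. stock: 0 - 0 = 0. total_sold = 31
  Event 6 (sale 23): sell min(23,0)=0. stock: 0 - 0 = 0. total_sold = 31
  Event 7 (sale 4): sell min(4,0)=0. stock: 0 - 0 = 0. total_sold = 31
  Event 8 (return 7): 0 + 7 = 7
  Event 9 (return 5): 7 + 5 = 12
  Event 10 (sale 4): sell min(4,12)=4. stock: 12 - 4 = 8. total_sold = 35
  Event 11 (restock 28): 8 + 28 = 36
Final: stock = 36, total_sold = 35

Checking against threshold 9:
  After event 1: stock=32 > 9
  After event 2: stock=22 > 9
  After event 3: stock=0 <= 9 -> ALERT
  After event 4: stock=0 <= 9 -> ALERT
  After event 5: stock=0 <= 9 -> ALERT
  After event 6: stock=0 <= 9 -> ALERT
  After event 7: stock=0 <= 9 -> ALERT
  After event 8: stock=7 <= 9 -> ALERT
  After event 9: stock=12 > 9
  After event 10: stock=8 <= 9 -> ALERT
  After event 11: stock=36 > 9
Alert events: [3, 4, 5, 6, 7, 8, 10]. Count = 7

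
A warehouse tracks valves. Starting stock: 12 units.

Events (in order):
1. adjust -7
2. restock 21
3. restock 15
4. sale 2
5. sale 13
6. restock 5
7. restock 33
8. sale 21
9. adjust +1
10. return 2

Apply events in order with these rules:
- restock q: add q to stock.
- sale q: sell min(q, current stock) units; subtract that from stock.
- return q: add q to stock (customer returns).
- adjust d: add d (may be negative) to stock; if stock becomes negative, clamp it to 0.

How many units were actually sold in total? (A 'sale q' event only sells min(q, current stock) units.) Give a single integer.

Answer: 36

Derivation:
Processing events:
Start: stock = 12
  Event 1 (adjust -7): 12 + -7 = 5
  Event 2 (restock 21): 5 + 21 = 26
  Event 3 (restock 15): 26 + 15 = 41
  Event 4 (sale 2): sell min(2,41)=2. stock: 41 - 2 = 39. total_sold = 2
  Event 5 (sale 13): sell min(13,39)=13. stock: 39 - 13 = 26. total_sold = 15
  Event 6 (restock 5): 26 + 5 = 31
  Event 7 (restock 33): 31 + 33 = 64
  Event 8 (sale 21): sell min(21,64)=21. stock: 64 - 21 = 43. total_sold = 36
  Event 9 (adjust +1): 43 + 1 = 44
  Event 10 (return 2): 44 + 2 = 46
Final: stock = 46, total_sold = 36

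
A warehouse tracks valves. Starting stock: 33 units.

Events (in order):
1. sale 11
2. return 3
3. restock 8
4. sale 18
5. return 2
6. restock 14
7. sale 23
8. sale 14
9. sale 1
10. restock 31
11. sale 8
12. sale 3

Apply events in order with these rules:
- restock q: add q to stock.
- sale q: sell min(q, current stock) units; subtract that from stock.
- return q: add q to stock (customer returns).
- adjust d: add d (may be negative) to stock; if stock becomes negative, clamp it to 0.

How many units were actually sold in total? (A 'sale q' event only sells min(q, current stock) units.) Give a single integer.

Answer: 71

Derivation:
Processing events:
Start: stock = 33
  Event 1 (sale 11): sell min(11,33)=11. stock: 33 - 11 = 22. total_sold = 11
  Event 2 (return 3): 22 + 3 = 25
  Event 3 (restock 8): 25 + 8 = 33
  Event 4 (sale 18): sell min(18,33)=18. stock: 33 - 18 = 15. total_sold = 29
  Event 5 (return 2): 15 + 2 = 17
  Event 6 (restock 14): 17 + 14 = 31
  Event 7 (sale 23): sell min(23,31)=23. stock: 31 - 23 = 8. total_sold = 52
  Event 8 (sale 14): sell min(14,8)=8. stock: 8 - 8 = 0. total_sold = 60
  Event 9 (sale 1): sell min(1,0)=0. stock: 0 - 0 = 0. total_sold = 60
  Event 10 (restock 31): 0 + 31 = 31
  Event 11 (sale 8): sell min(8,31)=8. stock: 31 - 8 = 23. total_sold = 68
  Event 12 (sale 3): sell min(3,23)=3. stock: 23 - 3 = 20. total_sold = 71
Final: stock = 20, total_sold = 71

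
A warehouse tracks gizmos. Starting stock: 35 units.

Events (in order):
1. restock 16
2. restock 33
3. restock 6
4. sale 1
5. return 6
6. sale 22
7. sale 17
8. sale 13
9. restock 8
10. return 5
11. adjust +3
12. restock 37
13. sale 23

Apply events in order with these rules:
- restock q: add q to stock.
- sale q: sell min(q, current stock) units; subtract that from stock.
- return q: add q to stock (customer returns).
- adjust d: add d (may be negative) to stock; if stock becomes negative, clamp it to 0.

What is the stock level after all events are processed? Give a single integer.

Answer: 73

Derivation:
Processing events:
Start: stock = 35
  Event 1 (restock 16): 35 + 16 = 51
  Event 2 (restock 33): 51 + 33 = 84
  Event 3 (restock 6): 84 + 6 = 90
  Event 4 (sale 1): sell min(1,90)=1. stock: 90 - 1 = 89. total_sold = 1
  Event 5 (return 6): 89 + 6 = 95
  Event 6 (sale 22): sell min(22,95)=22. stock: 95 - 22 = 73. total_sold = 23
  Event 7 (sale 17): sell min(17,73)=17. stock: 73 - 17 = 56. total_sold = 40
  Event 8 (sale 13): sell min(13,56)=13. stock: 56 - 13 = 43. total_sold = 53
  Event 9 (restock 8): 43 + 8 = 51
  Event 10 (return 5): 51 + 5 = 56
  Event 11 (adjust +3): 56 + 3 = 59
  Event 12 (restock 37): 59 + 37 = 96
  Event 13 (sale 23): sell min(23,96)=23. stock: 96 - 23 = 73. total_sold = 76
Final: stock = 73, total_sold = 76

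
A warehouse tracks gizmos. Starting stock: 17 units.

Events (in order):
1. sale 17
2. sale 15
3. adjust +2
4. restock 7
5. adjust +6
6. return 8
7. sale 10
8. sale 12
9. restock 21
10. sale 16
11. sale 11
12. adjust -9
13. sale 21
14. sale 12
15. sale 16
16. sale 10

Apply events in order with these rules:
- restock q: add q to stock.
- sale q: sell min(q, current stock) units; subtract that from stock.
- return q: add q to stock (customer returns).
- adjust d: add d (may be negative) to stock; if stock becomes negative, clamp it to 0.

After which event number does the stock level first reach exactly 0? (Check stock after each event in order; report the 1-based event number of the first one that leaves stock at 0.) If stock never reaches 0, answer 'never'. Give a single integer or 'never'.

Answer: 1

Derivation:
Processing events:
Start: stock = 17
  Event 1 (sale 17): sell min(17,17)=17. stock: 17 - 17 = 0. total_sold = 17
  Event 2 (sale 15): sell min(15,0)=0. stock: 0 - 0 = 0. total_sold = 17
  Event 3 (adjust +2): 0 + 2 = 2
  Event 4 (restock 7): 2 + 7 = 9
  Event 5 (adjust +6): 9 + 6 = 15
  Event 6 (return 8): 15 + 8 = 23
  Event 7 (sale 10): sell min(10,23)=10. stock: 23 - 10 = 13. total_sold = 27
  Event 8 (sale 12): sell min(12,13)=12. stock: 13 - 12 = 1. total_sold = 39
  Event 9 (restock 21): 1 + 21 = 22
  Event 10 (sale 16): sell min(16,22)=16. stock: 22 - 16 = 6. total_sold = 55
  Event 11 (sale 11): sell min(11,6)=6. stock: 6 - 6 = 0. total_sold = 61
  Event 12 (adjust -9): 0 + -9 = 0 (clamped to 0)
  Event 13 (sale 21): sell min(21,0)=0. stock: 0 - 0 = 0. total_sold = 61
  Event 14 (sale 12): sell min(12,0)=0. stock: 0 - 0 = 0. total_sold = 61
  Event 15 (sale 16): sell min(16,0)=0. stock: 0 - 0 = 0. total_sold = 61
  Event 16 (sale 10): sell min(10,0)=0. stock: 0 - 0 = 0. total_sold = 61
Final: stock = 0, total_sold = 61

First zero at event 1.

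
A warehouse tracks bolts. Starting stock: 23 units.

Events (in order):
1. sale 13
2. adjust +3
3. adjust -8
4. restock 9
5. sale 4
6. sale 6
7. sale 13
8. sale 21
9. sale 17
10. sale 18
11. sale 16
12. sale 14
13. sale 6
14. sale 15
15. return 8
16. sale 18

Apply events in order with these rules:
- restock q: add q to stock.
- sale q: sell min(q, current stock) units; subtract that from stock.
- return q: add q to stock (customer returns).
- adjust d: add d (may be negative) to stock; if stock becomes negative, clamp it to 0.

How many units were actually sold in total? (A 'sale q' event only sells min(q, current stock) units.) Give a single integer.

Answer: 35

Derivation:
Processing events:
Start: stock = 23
  Event 1 (sale 13): sell min(13,23)=13. stock: 23 - 13 = 10. total_sold = 13
  Event 2 (adjust +3): 10 + 3 = 13
  Event 3 (adjust -8): 13 + -8 = 5
  Event 4 (restock 9): 5 + 9 = 14
  Event 5 (sale 4): sell min(4,14)=4. stock: 14 - 4 = 10. total_sold = 17
  Event 6 (sale 6): sell min(6,10)=6. stock: 10 - 6 = 4. total_sold = 23
  Event 7 (sale 13): sell min(13,4)=4. stock: 4 - 4 = 0. total_sold = 27
  Event 8 (sale 21): sell min(21,0)=0. stock: 0 - 0 = 0. total_sold = 27
  Event 9 (sale 17): sell min(17,0)=0. stock: 0 - 0 = 0. total_sold = 27
  Event 10 (sale 18): sell min(18,0)=0. stock: 0 - 0 = 0. total_sold = 27
  Event 11 (sale 16): sell min(16,0)=0. stock: 0 - 0 = 0. total_sold = 27
  Event 12 (sale 14): sell min(14,0)=0. stock: 0 - 0 = 0. total_sold = 27
  Event 13 (sale 6): sell min(6,0)=0. stock: 0 - 0 = 0. total_sold = 27
  Event 14 (sale 15): sell min(15,0)=0. stock: 0 - 0 = 0. total_sold = 27
  Event 15 (return 8): 0 + 8 = 8
  Event 16 (sale 18): sell min(18,8)=8. stock: 8 - 8 = 0. total_sold = 35
Final: stock = 0, total_sold = 35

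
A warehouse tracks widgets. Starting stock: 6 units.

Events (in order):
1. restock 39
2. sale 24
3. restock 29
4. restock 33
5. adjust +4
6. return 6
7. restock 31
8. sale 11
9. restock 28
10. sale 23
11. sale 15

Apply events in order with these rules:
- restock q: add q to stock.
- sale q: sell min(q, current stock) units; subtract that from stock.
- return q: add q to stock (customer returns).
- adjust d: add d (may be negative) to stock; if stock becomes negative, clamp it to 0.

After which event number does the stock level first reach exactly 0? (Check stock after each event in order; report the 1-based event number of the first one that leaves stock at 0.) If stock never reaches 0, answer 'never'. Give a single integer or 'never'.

Processing events:
Start: stock = 6
  Event 1 (restock 39): 6 + 39 = 45
  Event 2 (sale 24): sell min(24,45)=24. stock: 45 - 24 = 21. total_sold = 24
  Event 3 (restock 29): 21 + 29 = 50
  Event 4 (restock 33): 50 + 33 = 83
  Event 5 (adjust +4): 83 + 4 = 87
  Event 6 (return 6): 87 + 6 = 93
  Event 7 (restock 31): 93 + 31 = 124
  Event 8 (sale 11): sell min(11,124)=11. stock: 124 - 11 = 113. total_sold = 35
  Event 9 (restock 28): 113 + 28 = 141
  Event 10 (sale 23): sell min(23,141)=23. stock: 141 - 23 = 118. total_sold = 58
  Event 11 (sale 15): sell min(15,118)=15. stock: 118 - 15 = 103. total_sold = 73
Final: stock = 103, total_sold = 73

Stock never reaches 0.

Answer: never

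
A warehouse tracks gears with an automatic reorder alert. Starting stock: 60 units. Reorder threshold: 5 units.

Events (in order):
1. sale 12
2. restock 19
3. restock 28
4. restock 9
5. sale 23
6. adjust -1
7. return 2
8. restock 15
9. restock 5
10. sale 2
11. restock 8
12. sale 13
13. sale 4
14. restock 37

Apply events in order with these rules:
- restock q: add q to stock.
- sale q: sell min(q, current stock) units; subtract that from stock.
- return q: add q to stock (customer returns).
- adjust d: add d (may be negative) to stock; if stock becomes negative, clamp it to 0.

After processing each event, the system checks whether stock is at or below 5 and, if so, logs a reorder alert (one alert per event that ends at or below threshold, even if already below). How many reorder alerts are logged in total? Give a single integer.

Answer: 0

Derivation:
Processing events:
Start: stock = 60
  Event 1 (sale 12): sell min(12,60)=12. stock: 60 - 12 = 48. total_sold = 12
  Event 2 (restock 19): 48 + 19 = 67
  Event 3 (restock 28): 67 + 28 = 95
  Event 4 (restock 9): 95 + 9 = 104
  Event 5 (sale 23): sell min(23,104)=23. stock: 104 - 23 = 81. total_sold = 35
  Event 6 (adjust -1): 81 + -1 = 80
  Event 7 (return 2): 80 + 2 = 82
  Event 8 (restock 15): 82 + 15 = 97
  Event 9 (restock 5): 97 + 5 = 102
  Event 10 (sale 2): sell min(2,102)=2. stock: 102 - 2 = 100. total_sold = 37
  Event 11 (restock 8): 100 + 8 = 108
  Event 12 (sale 13): sell min(13,108)=13. stock: 108 - 13 = 95. total_sold = 50
  Event 13 (sale 4): sell min(4,95)=4. stock: 95 - 4 = 91. total_sold = 54
  Event 14 (restock 37): 91 + 37 = 128
Final: stock = 128, total_sold = 54

Checking against threshold 5:
  After event 1: stock=48 > 5
  After event 2: stock=67 > 5
  After event 3: stock=95 > 5
  After event 4: stock=104 > 5
  After event 5: stock=81 > 5
  After event 6: stock=80 > 5
  After event 7: stock=82 > 5
  After event 8: stock=97 > 5
  After event 9: stock=102 > 5
  After event 10: stock=100 > 5
  After event 11: stock=108 > 5
  After event 12: stock=95 > 5
  After event 13: stock=91 > 5
  After event 14: stock=128 > 5
Alert events: []. Count = 0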